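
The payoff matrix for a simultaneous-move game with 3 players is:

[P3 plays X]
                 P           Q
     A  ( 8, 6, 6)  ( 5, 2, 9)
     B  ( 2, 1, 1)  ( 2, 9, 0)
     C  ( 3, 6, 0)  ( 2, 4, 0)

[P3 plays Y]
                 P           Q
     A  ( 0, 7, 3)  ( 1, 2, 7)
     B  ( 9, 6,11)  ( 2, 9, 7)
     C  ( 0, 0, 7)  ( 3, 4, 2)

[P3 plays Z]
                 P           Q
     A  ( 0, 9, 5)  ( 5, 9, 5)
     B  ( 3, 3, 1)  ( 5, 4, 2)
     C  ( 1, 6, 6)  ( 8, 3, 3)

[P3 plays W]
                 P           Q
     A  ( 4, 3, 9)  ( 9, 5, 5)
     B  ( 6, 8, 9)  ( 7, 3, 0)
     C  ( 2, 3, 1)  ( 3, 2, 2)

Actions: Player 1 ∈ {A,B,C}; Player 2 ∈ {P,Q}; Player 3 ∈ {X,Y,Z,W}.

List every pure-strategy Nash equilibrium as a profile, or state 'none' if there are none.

PSNE: ∅

(A,P,X): not NE [P3→W gives 9>6]
(A,P,Y): not NE [P1→B gives 9>0; P3→W gives 9>3]
(A,P,Z): not NE [P1→B gives 3>0; P3→W gives 9>5]
(A,P,W): not NE [P1→B gives 6>4; P2→Q gives 5>3]
(A,Q,X): not NE [P2→P gives 6>2]
(A,Q,Y): not NE [P1→C gives 3>1; P2→P gives 7>2; P3→X gives 9>7]
(A,Q,Z): not NE [P1→C gives 8>5; P3→X gives 9>5]
(A,Q,W): not NE [P3→X gives 9>5]
(B,P,X): not NE [P1→A gives 8>2; P2→Q gives 9>1; P3→Y gives 11>1]
(B,P,Y): not NE [P2→Q gives 9>6]
(B,P,Z): not NE [P2→Q gives 4>3; P3→Y gives 11>1]
(B,P,W): not NE [P3→Y gives 11>9]
(B,Q,X): not NE [P1→A gives 5>2; P3→Y gives 7>0]
(B,Q,Y): not NE [P1→C gives 3>2]
(B,Q,Z): not NE [P1→C gives 8>5; P3→Y gives 7>2]
(B,Q,W): not NE [P1→A gives 9>7; P2→P gives 8>3; P3→Y gives 7>0]
(C,P,X): not NE [P1→A gives 8>3; P3→Y gives 7>0]
(C,P,Y): not NE [P1→B gives 9>0; P2→Q gives 4>0]
(C,P,Z): not NE [P1→B gives 3>1; P3→Y gives 7>6]
(C,P,W): not NE [P1→B gives 6>2; P3→Y gives 7>1]
(C,Q,X): not NE [P1→A gives 5>2; P2→P gives 6>4; P3→Z gives 3>0]
(C,Q,Y): not NE [P3→Z gives 3>2]
(C,Q,Z): not NE [P2→P gives 6>3]
(C,Q,W): not NE [P1→A gives 9>3; P2→P gives 3>2; P3→Z gives 3>2]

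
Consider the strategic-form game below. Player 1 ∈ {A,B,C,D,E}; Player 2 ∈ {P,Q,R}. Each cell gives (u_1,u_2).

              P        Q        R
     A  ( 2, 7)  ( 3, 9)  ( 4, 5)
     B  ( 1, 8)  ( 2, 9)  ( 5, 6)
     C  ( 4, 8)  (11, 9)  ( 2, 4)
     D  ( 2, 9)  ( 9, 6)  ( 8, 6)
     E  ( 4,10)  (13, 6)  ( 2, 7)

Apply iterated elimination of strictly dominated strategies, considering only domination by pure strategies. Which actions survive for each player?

P1 drop B (D beats it: P:2>1 Q:9>2 R:8>5)
P2 drop R (P beats it: A:7>5 C:8>4 D:9>6 E:10>7)
P1 drop A (C beats it: P:4>2 Q:11>3)
P1 drop D (C beats it: P:4>2 Q:11>9)
P1→{C,E} P2→{P,Q}

Survivors P1:{C,E} P2:{P,Q}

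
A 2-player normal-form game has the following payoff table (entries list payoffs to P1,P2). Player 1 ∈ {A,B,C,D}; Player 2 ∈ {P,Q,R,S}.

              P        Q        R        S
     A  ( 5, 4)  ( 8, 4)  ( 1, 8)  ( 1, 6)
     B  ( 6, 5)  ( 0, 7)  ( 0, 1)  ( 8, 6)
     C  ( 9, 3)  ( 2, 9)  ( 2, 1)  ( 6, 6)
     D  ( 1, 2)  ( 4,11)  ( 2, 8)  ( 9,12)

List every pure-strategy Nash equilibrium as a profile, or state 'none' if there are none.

(A,P): not NE [P1→C gives 9>5; P2→R gives 8>4]
(A,Q): not NE [P2→R gives 8>4]
(A,R): not NE [P1→D gives 2>1]
(A,S): not NE [P1→D gives 9>1; P2→R gives 8>6]
(B,P): not NE [P1→C gives 9>6; P2→Q gives 7>5]
(B,Q): not NE [P1→A gives 8>0]
(B,R): not NE [P1→D gives 2>0; P2→Q gives 7>1]
(B,S): not NE [P1→D gives 9>8; P2→Q gives 7>6]
(C,P): not NE [P2→Q gives 9>3]
(C,Q): not NE [P1→A gives 8>2]
(C,R): not NE [P2→Q gives 9>1]
(C,S): not NE [P1→D gives 9>6; P2→Q gives 9>6]
(D,P): not NE [P1→C gives 9>1; P2→S gives 12>2]
(D,Q): not NE [P1→A gives 8>4; P2→S gives 12>11]
(D,R): not NE [P2→S gives 12>8]
(D,S): NE

PSNE = {(D,S)}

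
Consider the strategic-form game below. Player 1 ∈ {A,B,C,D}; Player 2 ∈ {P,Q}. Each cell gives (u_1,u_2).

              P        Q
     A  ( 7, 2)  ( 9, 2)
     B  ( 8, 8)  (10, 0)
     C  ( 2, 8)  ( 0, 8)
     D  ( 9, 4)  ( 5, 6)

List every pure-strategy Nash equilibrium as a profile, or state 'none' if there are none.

Equilibria: none

(A,P): not NE [P1→D gives 9>7]
(A,Q): not NE [P1→B gives 10>9]
(B,P): not NE [P1→D gives 9>8]
(B,Q): not NE [P2→P gives 8>0]
(C,P): not NE [P1→D gives 9>2]
(C,Q): not NE [P1→B gives 10>0]
(D,P): not NE [P2→Q gives 6>4]
(D,Q): not NE [P1→B gives 10>5]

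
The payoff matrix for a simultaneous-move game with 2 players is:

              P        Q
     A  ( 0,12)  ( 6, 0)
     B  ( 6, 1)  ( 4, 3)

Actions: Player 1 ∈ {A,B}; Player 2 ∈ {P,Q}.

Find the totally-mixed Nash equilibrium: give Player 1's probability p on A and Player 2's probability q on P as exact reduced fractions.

(p,q) = (1/7, 1/4)

P1 indiff ⇒ q·0+(1-q)·6 = q·6+(1-q)·4 ⇒ q(-6) = (1-q)(-2) ⇒ q = 1/4
P2 indiff ⇒ p·12+(1-p)·1 = p·0+(1-p)·3 ⇒ p(12) = (1-p)(2) ⇒ p = 1/7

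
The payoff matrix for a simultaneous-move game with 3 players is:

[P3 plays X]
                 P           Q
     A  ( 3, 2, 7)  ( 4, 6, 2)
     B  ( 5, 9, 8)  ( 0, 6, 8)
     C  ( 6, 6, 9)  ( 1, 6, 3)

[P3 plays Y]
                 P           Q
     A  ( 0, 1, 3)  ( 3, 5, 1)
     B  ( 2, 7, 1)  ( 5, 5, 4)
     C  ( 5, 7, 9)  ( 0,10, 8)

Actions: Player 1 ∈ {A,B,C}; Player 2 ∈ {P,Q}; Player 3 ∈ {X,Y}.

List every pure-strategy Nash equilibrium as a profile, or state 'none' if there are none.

NE set: (A,Q,X), (C,P,X)

(A,P,X): not NE [P1→C gives 6>3; P2→Q gives 6>2]
(A,P,Y): not NE [P1→C gives 5>0; P2→Q gives 5>1; P3→X gives 7>3]
(A,Q,X): NE
(A,Q,Y): not NE [P1→B gives 5>3; P3→X gives 2>1]
(B,P,X): not NE [P1→C gives 6>5]
(B,P,Y): not NE [P1→C gives 5>2; P3→X gives 8>1]
(B,Q,X): not NE [P1→A gives 4>0; P2→P gives 9>6]
(B,Q,Y): not NE [P2→P gives 7>5; P3→X gives 8>4]
(C,P,X): NE
(C,P,Y): not NE [P2→Q gives 10>7]
(C,Q,X): not NE [P1→A gives 4>1; P3→Y gives 8>3]
(C,Q,Y): not NE [P1→B gives 5>0]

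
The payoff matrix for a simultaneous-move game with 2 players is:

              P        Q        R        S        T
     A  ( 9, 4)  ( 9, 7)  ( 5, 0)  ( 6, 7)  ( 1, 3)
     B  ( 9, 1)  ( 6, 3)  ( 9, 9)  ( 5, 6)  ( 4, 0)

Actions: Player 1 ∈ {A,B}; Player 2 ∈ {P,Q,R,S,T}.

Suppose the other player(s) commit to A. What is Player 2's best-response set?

u_2(P vs A) = 4
u_2(Q vs A) = 7
u_2(R vs A) = 0
u_2(S vs A) = 7
u_2(T vs A) = 3
max payoff 7 at {Q,S}

argmax u_2 = {Q,S}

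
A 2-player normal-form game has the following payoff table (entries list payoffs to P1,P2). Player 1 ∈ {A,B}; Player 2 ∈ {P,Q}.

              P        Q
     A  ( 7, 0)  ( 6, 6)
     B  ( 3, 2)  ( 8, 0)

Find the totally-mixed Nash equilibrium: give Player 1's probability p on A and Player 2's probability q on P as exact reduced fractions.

P1 indiff ⇒ q·7+(1-q)·6 = q·3+(1-q)·8 ⇒ q(4) = (1-q)(2) ⇒ q = 1/3
P2 indiff ⇒ p·0+(1-p)·2 = p·6+(1-p)·0 ⇒ p(-6) = (1-p)(-2) ⇒ p = 1/4

(p,q) = (1/4, 1/3)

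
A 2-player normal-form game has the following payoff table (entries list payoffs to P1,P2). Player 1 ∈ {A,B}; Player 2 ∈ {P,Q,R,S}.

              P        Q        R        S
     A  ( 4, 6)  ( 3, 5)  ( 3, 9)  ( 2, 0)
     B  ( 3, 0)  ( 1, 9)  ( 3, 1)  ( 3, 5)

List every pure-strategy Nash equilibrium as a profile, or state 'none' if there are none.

Nash profiles: (A,R)

(A,P): not NE [P2→R gives 9>6]
(A,Q): not NE [P2→R gives 9>5]
(A,R): NE
(A,S): not NE [P1→B gives 3>2; P2→R gives 9>0]
(B,P): not NE [P1→A gives 4>3; P2→Q gives 9>0]
(B,Q): not NE [P1→A gives 3>1]
(B,R): not NE [P2→Q gives 9>1]
(B,S): not NE [P2→Q gives 9>5]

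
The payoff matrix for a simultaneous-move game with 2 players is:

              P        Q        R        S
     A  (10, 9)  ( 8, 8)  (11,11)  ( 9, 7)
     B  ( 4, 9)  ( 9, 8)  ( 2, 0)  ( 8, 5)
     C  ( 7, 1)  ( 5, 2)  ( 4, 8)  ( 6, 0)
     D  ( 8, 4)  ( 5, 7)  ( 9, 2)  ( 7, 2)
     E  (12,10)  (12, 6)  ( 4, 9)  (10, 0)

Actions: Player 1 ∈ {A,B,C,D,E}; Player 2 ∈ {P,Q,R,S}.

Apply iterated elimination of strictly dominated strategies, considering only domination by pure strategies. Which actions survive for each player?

IESDS → P1:{A,E} P2:{P,R}

P1 drop B (E beats it: P:12>4 Q:12>9 R:4>2 S:10>8)
P1 drop C (A beats it: P:10>7 Q:8>5 R:11>4 S:9>6)
P1 drop D (A beats it: P:10>8 Q:8>5 R:11>9 S:9>7)
P2 drop Q (P beats it: A:9>8 E:10>6)
P2 drop S (P beats it: A:9>7 E:10>0)
P1→{A,E} P2→{P,R}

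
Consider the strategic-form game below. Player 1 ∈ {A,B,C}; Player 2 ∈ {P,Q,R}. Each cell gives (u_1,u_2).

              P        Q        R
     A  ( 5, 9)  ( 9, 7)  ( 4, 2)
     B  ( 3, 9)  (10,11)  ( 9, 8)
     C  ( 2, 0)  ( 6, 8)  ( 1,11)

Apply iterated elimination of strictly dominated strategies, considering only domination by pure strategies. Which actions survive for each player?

P1 drop C (A beats it: P:5>2 Q:9>6 R:4>1)
P2 drop R (P beats it: A:9>2 B:9>8)
P1→{A,B} P2→{P,Q}

Survivors P1:{A,B} P2:{P,Q}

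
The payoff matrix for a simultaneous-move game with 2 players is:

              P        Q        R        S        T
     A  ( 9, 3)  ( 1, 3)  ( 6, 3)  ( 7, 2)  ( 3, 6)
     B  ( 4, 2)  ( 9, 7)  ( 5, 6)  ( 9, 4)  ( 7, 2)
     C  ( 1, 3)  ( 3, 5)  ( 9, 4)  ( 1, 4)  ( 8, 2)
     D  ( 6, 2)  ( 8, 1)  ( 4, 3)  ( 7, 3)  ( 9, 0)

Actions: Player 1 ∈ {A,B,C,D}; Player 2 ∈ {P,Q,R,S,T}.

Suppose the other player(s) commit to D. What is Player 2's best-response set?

argmax u_2 = {R,S}

u_2(P vs D) = 2
u_2(Q vs D) = 1
u_2(R vs D) = 3
u_2(S vs D) = 3
u_2(T vs D) = 0
max payoff 3 at {R,S}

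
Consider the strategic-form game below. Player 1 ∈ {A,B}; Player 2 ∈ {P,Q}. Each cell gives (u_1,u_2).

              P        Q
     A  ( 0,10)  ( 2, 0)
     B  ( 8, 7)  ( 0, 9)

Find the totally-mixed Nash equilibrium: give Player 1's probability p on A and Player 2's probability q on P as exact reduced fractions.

P1 indiff ⇒ q·0+(1-q)·2 = q·8+(1-q)·0 ⇒ q(-8) = (1-q)(-2) ⇒ q = 1/5
P2 indiff ⇒ p·10+(1-p)·7 = p·0+(1-p)·9 ⇒ p(10) = (1-p)(2) ⇒ p = 1/6

(p,q) = (1/6, 1/5)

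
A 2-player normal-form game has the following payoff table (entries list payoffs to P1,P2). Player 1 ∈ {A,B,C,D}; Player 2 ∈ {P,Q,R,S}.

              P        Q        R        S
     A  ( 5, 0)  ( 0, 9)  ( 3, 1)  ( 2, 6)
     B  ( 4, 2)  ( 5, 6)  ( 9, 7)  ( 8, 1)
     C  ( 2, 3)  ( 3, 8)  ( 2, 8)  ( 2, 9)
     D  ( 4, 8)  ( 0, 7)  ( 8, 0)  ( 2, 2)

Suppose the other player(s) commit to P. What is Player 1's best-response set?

BR_1 = {A}

u_1(A vs P) = 5
u_1(B vs P) = 4
u_1(C vs P) = 2
u_1(D vs P) = 4
max payoff 5 at {A}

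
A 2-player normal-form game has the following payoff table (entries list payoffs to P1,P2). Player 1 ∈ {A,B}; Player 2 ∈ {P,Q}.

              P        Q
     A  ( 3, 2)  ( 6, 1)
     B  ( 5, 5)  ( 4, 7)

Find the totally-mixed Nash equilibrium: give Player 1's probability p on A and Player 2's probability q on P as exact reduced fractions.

p=2/3, q=1/2

P1 indiff ⇒ q·3+(1-q)·6 = q·5+(1-q)·4 ⇒ q(-2) = (1-q)(-2) ⇒ q = 1/2
P2 indiff ⇒ p·2+(1-p)·5 = p·1+(1-p)·7 ⇒ p(1) = (1-p)(2) ⇒ p = 2/3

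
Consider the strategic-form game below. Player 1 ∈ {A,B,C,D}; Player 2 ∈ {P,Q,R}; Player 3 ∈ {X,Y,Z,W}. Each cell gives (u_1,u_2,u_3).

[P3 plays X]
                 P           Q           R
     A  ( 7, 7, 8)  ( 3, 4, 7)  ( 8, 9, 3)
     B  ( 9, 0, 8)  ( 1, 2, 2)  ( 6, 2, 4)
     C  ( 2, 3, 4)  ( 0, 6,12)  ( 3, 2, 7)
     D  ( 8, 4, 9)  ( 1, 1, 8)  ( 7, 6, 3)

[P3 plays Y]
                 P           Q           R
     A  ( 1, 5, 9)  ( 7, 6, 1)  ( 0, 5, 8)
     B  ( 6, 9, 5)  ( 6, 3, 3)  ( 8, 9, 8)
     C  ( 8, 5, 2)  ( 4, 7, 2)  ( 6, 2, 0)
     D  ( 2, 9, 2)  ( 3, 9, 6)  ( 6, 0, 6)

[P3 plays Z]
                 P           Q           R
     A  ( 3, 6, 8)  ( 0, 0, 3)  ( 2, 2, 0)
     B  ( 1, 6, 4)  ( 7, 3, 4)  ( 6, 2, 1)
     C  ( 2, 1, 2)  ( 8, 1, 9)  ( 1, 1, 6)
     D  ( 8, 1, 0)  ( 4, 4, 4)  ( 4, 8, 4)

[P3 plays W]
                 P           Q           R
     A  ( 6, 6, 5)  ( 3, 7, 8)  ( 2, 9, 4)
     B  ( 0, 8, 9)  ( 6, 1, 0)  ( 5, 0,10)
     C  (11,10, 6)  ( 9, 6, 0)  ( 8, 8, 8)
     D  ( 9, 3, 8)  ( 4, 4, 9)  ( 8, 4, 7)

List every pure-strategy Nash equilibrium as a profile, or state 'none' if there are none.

(A,P,X): not NE [P1→B gives 9>7; P2→R gives 9>7; P3→Y gives 9>8]
(A,P,Y): not NE [P1→C gives 8>1; P2→Q gives 6>5]
(A,P,Z): not NE [P1→D gives 8>3; P3→Y gives 9>8]
(A,P,W): not NE [P1→C gives 11>6; P2→R gives 9>6; P3→Y gives 9>5]
(A,Q,X): not NE [P2→R gives 9>4; P3→W gives 8>7]
(A,Q,Y): not NE [P3→W gives 8>1]
(A,Q,Z): not NE [P1→C gives 8>0; P2→P gives 6>0; P3→W gives 8>3]
(A,Q,W): not NE [P1→C gives 9>3; P2→R gives 9>7]
(A,R,X): not NE [P3→Y gives 8>3]
(A,R,Y): not NE [P1→B gives 8>0; P2→Q gives 6>5]
(A,R,Z): not NE [P1→B gives 6>2; P2→P gives 6>2; P3→Y gives 8>0]
(A,R,W): not NE [P1→D gives 8>2; P3→Y gives 8>4]
(B,P,X): not NE [P2→R gives 2>0; P3→W gives 9>8]
(B,P,Y): not NE [P1→C gives 8>6; P3→W gives 9>5]
(B,P,Z): not NE [P1→D gives 8>1; P3→W gives 9>4]
(B,P,W): not NE [P1→C gives 11>0]
(B,Q,X): not NE [P1→A gives 3>1; P3→Z gives 4>2]
(B,Q,Y): not NE [P1→A gives 7>6; P2→R gives 9>3; P3→Z gives 4>3]
(B,Q,Z): not NE [P1→C gives 8>7; P2→P gives 6>3]
(B,Q,W): not NE [P1→C gives 9>6; P2→P gives 8>1; P3→Z gives 4>0]
(B,R,X): not NE [P1→A gives 8>6; P3→W gives 10>4]
(B,R,Y): not NE [P3→W gives 10>8]
(B,R,Z): not NE [P2→P gives 6>2; P3→W gives 10>1]
(B,R,W): not NE [P1→D gives 8>5; P2→P gives 8>0]
(C,P,X): not NE [P1→B gives 9>2; P2→Q gives 6>3; P3→W gives 6>4]
(C,P,Y): not NE [P2→Q gives 7>5; P3→W gives 6>2]
(C,P,Z): not NE [P1→D gives 8>2; P3→W gives 6>2]
(C,P,W): NE
(C,Q,X): not NE [P1→A gives 3>0]
(C,Q,Y): not NE [P1→A gives 7>4; P3→X gives 12>2]
(C,Q,Z): not NE [P3→X gives 12>9]
(C,Q,W): not NE [P2→P gives 10>6; P3→X gives 12>0]
(C,R,X): not NE [P1→A gives 8>3; P2→Q gives 6>2; P3→W gives 8>7]
(C,R,Y): not NE [P1→B gives 8>6; P2→Q gives 7>2; P3→W gives 8>0]
(C,R,Z): not NE [P1→B gives 6>1; P3→W gives 8>6]
(C,R,W): not NE [P2→P gives 10>8]
(D,P,X): not NE [P1→B gives 9>8; P2→R gives 6>4]
(D,P,Y): not NE [P1→C gives 8>2; P3→X gives 9>2]
(D,P,Z): not NE [P2→R gives 8>1; P3→X gives 9>0]
(D,P,W): not NE [P1→C gives 11>9; P2→R gives 4>3; P3→X gives 9>8]
(D,Q,X): not NE [P1→A gives 3>1; P2→R gives 6>1; P3→W gives 9>8]
(D,Q,Y): not NE [P1→A gives 7>3; P3→W gives 9>6]
(D,Q,Z): not NE [P1→C gives 8>4; P2→R gives 8>4; P3→W gives 9>4]
(D,Q,W): not NE [P1→C gives 9>4]
(D,R,X): not NE [P1→A gives 8>7; P3→W gives 7>3]
(D,R,Y): not NE [P1→B gives 8>6; P2→Q gives 9>0; P3→W gives 7>6]
(D,R,Z): not NE [P1→B gives 6>4; P3→W gives 7>4]
(D,R,W): NE

Nash profiles: (C,P,W), (D,R,W)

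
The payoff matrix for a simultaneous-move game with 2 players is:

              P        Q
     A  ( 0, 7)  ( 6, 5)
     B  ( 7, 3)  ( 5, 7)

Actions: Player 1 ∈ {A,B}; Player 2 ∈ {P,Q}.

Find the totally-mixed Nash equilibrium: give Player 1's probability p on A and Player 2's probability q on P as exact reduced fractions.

P1 mixes 2/3 on A; P2 mixes 1/8 on P

P1 indiff ⇒ q·0+(1-q)·6 = q·7+(1-q)·5 ⇒ q(-7) = (1-q)(-1) ⇒ q = 1/8
P2 indiff ⇒ p·7+(1-p)·3 = p·5+(1-p)·7 ⇒ p(2) = (1-p)(4) ⇒ p = 2/3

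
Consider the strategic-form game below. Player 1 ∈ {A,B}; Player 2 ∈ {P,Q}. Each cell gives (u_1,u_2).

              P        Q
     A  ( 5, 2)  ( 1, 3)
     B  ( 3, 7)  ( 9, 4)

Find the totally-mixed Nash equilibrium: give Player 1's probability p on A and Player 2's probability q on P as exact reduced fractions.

P1 mixes 3/4 on A; P2 mixes 4/5 on P

P1 indiff ⇒ q·5+(1-q)·1 = q·3+(1-q)·9 ⇒ q(2) = (1-q)(8) ⇒ q = 4/5
P2 indiff ⇒ p·2+(1-p)·7 = p·3+(1-p)·4 ⇒ p(-1) = (1-p)(-3) ⇒ p = 3/4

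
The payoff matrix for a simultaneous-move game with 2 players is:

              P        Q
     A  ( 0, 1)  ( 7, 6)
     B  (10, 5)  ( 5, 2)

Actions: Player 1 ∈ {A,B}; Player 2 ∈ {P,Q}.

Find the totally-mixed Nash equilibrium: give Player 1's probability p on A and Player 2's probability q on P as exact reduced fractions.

P1 mixes 3/8 on A; P2 mixes 1/6 on P

P1 indiff ⇒ q·0+(1-q)·7 = q·10+(1-q)·5 ⇒ q(-10) = (1-q)(-2) ⇒ q = 1/6
P2 indiff ⇒ p·1+(1-p)·5 = p·6+(1-p)·2 ⇒ p(-5) = (1-p)(-3) ⇒ p = 3/8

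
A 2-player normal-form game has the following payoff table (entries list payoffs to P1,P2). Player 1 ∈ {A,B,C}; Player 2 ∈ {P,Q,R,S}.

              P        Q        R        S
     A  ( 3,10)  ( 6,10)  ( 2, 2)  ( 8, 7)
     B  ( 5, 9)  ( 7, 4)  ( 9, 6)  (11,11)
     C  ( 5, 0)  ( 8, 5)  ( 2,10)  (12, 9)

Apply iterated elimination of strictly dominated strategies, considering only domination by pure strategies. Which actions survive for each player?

IESDS → P1:{B,C} P2:{R,S}

P1 drop A (B beats it: P:5>3 Q:7>6 R:9>2 S:11>8)
P2 drop P (S beats it: B:11>9 C:9>0)
P2 drop Q (R beats it: B:6>4 C:10>5)
P1→{B,C} P2→{R,S}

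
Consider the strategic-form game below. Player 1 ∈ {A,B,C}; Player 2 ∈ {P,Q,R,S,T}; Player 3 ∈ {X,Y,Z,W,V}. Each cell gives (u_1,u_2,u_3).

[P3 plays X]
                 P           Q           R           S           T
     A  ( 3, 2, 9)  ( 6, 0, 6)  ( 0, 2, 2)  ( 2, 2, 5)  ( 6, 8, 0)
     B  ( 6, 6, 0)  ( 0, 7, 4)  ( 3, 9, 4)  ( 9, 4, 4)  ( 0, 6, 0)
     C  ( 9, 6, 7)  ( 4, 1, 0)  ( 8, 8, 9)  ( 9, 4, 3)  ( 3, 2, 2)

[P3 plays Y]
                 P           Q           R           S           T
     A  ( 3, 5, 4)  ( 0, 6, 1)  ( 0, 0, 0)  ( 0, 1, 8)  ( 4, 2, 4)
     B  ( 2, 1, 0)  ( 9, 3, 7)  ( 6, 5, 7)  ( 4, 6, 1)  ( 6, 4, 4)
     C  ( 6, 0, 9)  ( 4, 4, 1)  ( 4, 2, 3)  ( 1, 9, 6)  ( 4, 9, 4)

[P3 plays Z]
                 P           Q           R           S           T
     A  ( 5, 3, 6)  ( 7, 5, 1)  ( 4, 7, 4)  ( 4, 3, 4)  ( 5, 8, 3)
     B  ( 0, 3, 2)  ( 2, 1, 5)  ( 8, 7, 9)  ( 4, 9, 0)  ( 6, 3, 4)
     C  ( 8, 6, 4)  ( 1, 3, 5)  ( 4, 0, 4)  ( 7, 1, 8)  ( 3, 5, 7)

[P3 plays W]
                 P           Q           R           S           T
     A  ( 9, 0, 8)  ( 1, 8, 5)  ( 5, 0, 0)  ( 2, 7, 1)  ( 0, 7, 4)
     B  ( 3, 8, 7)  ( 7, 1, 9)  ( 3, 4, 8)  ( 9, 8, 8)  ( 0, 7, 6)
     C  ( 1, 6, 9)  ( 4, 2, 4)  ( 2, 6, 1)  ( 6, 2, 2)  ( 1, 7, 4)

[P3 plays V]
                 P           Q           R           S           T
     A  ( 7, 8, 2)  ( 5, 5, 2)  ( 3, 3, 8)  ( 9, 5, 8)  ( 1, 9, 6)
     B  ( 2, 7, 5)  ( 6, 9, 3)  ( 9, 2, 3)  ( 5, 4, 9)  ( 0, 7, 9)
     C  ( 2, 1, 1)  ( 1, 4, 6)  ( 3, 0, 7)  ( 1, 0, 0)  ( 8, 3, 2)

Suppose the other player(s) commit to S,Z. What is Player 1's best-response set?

u_1(A vs S,Z) = 4
u_1(B vs S,Z) = 4
u_1(C vs S,Z) = 7
max payoff 7 at {C}

P1 best: {C}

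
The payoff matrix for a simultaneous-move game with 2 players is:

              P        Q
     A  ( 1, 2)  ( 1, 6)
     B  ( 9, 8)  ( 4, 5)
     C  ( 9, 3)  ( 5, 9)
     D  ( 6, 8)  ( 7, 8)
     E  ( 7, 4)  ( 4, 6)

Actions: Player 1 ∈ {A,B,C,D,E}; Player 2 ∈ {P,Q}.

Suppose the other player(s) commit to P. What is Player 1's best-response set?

P1 best: {B,C}

u_1(A vs P) = 1
u_1(B vs P) = 9
u_1(C vs P) = 9
u_1(D vs P) = 6
u_1(E vs P) = 7
max payoff 9 at {B,C}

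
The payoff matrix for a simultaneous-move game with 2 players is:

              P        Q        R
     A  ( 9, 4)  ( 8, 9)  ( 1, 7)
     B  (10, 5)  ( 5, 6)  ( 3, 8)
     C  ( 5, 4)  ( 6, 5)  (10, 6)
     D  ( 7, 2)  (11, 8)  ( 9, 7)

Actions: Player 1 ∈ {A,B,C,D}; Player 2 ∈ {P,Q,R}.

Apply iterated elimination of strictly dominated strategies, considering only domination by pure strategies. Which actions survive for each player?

P2 drop P (Q beats it: A:9>4 B:6>5 C:5>4 D:8>2)
P1 drop A (D beats it: Q:11>8 R:9>1)
P1 drop B (C beats it: Q:6>5 R:10>3)
P1→{C,D} P2→{Q,R}

Survivors P1:{C,D} P2:{Q,R}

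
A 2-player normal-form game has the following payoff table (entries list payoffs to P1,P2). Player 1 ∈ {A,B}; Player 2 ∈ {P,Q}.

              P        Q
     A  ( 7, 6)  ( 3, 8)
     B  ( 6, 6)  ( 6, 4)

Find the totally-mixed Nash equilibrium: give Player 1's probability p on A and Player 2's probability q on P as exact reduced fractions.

P1 indiff ⇒ q·7+(1-q)·3 = q·6+(1-q)·6 ⇒ q(1) = (1-q)(3) ⇒ q = 3/4
P2 indiff ⇒ p·6+(1-p)·6 = p·8+(1-p)·4 ⇒ p(-2) = (1-p)(-2) ⇒ p = 1/2

p=1/2, q=3/4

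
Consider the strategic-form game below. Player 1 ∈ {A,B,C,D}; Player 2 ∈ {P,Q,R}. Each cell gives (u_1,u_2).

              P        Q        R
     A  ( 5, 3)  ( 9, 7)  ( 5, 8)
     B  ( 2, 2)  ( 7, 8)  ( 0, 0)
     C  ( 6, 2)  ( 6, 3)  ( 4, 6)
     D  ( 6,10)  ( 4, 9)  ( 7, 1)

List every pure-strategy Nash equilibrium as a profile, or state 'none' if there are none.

(A,P): not NE [P1→D gives 6>5; P2→R gives 8>3]
(A,Q): not NE [P2→R gives 8>7]
(A,R): not NE [P1→D gives 7>5]
(B,P): not NE [P1→D gives 6>2; P2→Q gives 8>2]
(B,Q): not NE [P1→A gives 9>7]
(B,R): not NE [P1→D gives 7>0; P2→Q gives 8>0]
(C,P): not NE [P2→R gives 6>2]
(C,Q): not NE [P1→A gives 9>6; P2→R gives 6>3]
(C,R): not NE [P1→D gives 7>4]
(D,P): NE
(D,Q): not NE [P1→A gives 9>4; P2→P gives 10>9]
(D,R): not NE [P2→P gives 10>1]

PSNE = {(D,P)}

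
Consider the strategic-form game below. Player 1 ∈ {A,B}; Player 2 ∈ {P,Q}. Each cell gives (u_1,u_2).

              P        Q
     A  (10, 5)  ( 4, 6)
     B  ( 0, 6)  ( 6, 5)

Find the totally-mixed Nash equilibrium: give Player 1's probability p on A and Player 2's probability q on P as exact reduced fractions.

P1 mixes 1/2 on A; P2 mixes 1/6 on P

P1 indiff ⇒ q·10+(1-q)·4 = q·0+(1-q)·6 ⇒ q(10) = (1-q)(2) ⇒ q = 1/6
P2 indiff ⇒ p·5+(1-p)·6 = p·6+(1-p)·5 ⇒ p(-1) = (1-p)(-1) ⇒ p = 1/2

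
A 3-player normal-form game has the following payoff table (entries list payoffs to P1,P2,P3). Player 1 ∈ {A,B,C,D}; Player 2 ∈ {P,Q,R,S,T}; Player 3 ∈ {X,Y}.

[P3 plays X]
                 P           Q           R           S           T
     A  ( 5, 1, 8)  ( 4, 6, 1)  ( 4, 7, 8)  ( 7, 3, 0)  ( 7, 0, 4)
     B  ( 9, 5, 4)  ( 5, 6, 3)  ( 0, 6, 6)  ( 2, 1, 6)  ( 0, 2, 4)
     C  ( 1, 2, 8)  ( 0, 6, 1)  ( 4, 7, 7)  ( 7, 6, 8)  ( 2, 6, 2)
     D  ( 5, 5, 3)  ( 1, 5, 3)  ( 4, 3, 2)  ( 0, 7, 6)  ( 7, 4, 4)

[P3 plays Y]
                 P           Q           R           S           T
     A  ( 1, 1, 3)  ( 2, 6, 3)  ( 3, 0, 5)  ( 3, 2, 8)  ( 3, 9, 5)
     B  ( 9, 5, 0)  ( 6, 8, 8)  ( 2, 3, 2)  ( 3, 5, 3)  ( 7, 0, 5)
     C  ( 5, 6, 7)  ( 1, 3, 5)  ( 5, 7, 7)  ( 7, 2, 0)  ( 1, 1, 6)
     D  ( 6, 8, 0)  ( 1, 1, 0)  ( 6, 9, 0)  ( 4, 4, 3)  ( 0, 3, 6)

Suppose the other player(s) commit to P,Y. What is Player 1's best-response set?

u_1(A vs P,Y) = 1
u_1(B vs P,Y) = 9
u_1(C vs P,Y) = 5
u_1(D vs P,Y) = 6
max payoff 9 at {B}

P1 best: {B}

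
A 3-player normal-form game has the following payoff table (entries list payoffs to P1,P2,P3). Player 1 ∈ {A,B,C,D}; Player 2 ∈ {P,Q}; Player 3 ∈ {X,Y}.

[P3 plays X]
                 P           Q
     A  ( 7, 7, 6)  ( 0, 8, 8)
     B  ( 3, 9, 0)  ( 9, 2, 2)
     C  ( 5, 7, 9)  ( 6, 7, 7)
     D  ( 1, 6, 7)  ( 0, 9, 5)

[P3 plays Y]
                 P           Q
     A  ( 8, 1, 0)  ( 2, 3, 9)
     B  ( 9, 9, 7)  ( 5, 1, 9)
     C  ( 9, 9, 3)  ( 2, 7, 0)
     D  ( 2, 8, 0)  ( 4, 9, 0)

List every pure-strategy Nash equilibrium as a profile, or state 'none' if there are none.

PSNE = {(B,P,Y)}

(A,P,X): not NE [P2→Q gives 8>7]
(A,P,Y): not NE [P1→C gives 9>8; P2→Q gives 3>1; P3→X gives 6>0]
(A,Q,X): not NE [P1→B gives 9>0; P3→Y gives 9>8]
(A,Q,Y): not NE [P1→B gives 5>2]
(B,P,X): not NE [P1→A gives 7>3; P3→Y gives 7>0]
(B,P,Y): NE
(B,Q,X): not NE [P2→P gives 9>2; P3→Y gives 9>2]
(B,Q,Y): not NE [P2→P gives 9>1]
(C,P,X): not NE [P1→A gives 7>5]
(C,P,Y): not NE [P3→X gives 9>3]
(C,Q,X): not NE [P1→B gives 9>6]
(C,Q,Y): not NE [P1→B gives 5>2; P2→P gives 9>7; P3→X gives 7>0]
(D,P,X): not NE [P1→A gives 7>1; P2→Q gives 9>6]
(D,P,Y): not NE [P1→C gives 9>2; P2→Q gives 9>8; P3→X gives 7>0]
(D,Q,X): not NE [P1→B gives 9>0]
(D,Q,Y): not NE [P1→B gives 5>4; P3→X gives 5>0]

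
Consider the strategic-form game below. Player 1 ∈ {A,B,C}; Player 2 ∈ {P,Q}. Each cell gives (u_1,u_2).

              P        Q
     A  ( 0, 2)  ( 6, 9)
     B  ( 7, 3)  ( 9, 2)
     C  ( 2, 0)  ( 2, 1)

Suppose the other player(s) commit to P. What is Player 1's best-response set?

P1 best: {B}

u_1(A vs P) = 0
u_1(B vs P) = 7
u_1(C vs P) = 2
max payoff 7 at {B}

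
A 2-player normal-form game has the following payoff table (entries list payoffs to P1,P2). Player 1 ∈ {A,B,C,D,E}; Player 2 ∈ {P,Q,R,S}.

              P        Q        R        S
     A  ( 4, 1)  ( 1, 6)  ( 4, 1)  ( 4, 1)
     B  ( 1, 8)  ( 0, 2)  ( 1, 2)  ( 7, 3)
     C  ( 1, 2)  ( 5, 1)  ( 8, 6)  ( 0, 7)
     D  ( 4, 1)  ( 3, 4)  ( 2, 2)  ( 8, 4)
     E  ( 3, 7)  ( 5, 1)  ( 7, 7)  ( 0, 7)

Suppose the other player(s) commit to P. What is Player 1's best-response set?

BR_1 = {A,D}

u_1(A vs P) = 4
u_1(B vs P) = 1
u_1(C vs P) = 1
u_1(D vs P) = 4
u_1(E vs P) = 3
max payoff 4 at {A,D}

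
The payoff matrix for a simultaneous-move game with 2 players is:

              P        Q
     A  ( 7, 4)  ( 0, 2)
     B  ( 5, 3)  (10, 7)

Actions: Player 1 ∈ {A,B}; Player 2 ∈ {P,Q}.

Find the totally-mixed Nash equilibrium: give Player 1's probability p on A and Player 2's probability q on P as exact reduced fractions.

P1 mixes 2/3 on A; P2 mixes 5/6 on P

P1 indiff ⇒ q·7+(1-q)·0 = q·5+(1-q)·10 ⇒ q(2) = (1-q)(10) ⇒ q = 5/6
P2 indiff ⇒ p·4+(1-p)·3 = p·2+(1-p)·7 ⇒ p(2) = (1-p)(4) ⇒ p = 2/3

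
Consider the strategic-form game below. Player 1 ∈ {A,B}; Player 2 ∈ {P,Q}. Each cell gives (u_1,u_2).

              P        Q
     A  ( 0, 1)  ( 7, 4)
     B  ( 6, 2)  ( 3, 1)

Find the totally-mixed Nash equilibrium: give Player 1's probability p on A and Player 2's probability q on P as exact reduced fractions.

P1 indiff ⇒ q·0+(1-q)·7 = q·6+(1-q)·3 ⇒ q(-6) = (1-q)(-4) ⇒ q = 2/5
P2 indiff ⇒ p·1+(1-p)·2 = p·4+(1-p)·1 ⇒ p(-3) = (1-p)(-1) ⇒ p = 1/4

p=1/4, q=2/5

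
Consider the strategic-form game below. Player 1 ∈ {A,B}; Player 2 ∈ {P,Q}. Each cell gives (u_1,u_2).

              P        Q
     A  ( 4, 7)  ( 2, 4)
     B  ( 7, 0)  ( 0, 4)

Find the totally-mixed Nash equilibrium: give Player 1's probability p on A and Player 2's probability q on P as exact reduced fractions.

P1 indiff ⇒ q·4+(1-q)·2 = q·7+(1-q)·0 ⇒ q(-3) = (1-q)(-2) ⇒ q = 2/5
P2 indiff ⇒ p·7+(1-p)·0 = p·4+(1-p)·4 ⇒ p(3) = (1-p)(4) ⇒ p = 4/7

P1 mixes 4/7 on A; P2 mixes 2/5 on P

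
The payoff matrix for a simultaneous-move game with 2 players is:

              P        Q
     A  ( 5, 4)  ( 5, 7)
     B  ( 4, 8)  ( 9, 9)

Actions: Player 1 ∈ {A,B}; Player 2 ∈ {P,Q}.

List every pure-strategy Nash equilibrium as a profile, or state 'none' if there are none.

(A,P): not NE [P2→Q gives 7>4]
(A,Q): not NE [P1→B gives 9>5]
(B,P): not NE [P1→A gives 5>4; P2→Q gives 9>8]
(B,Q): NE

PSNE = {(B,Q)}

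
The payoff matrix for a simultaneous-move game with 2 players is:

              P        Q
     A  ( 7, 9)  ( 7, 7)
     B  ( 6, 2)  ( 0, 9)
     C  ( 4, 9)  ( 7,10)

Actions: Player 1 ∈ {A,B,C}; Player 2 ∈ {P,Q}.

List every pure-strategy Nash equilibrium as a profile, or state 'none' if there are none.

NE set: (A,P), (C,Q)

(A,P): NE
(A,Q): not NE [P2→P gives 9>7]
(B,P): not NE [P1→A gives 7>6; P2→Q gives 9>2]
(B,Q): not NE [P1→C gives 7>0]
(C,P): not NE [P1→A gives 7>4; P2→Q gives 10>9]
(C,Q): NE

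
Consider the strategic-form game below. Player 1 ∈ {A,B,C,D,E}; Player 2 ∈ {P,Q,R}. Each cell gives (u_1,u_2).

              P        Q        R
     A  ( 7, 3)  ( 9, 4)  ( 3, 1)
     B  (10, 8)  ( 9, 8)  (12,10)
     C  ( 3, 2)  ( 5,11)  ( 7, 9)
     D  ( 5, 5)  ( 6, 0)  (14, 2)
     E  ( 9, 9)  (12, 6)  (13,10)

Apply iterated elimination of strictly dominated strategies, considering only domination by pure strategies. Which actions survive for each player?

Remaining: P1:{B,D,E} P2:{P,R}

P1 drop A (E beats it: P:9>7 Q:12>9 R:13>3)
P1 drop C (B beats it: P:10>3 Q:9>5 R:12>7)
P2 drop Q (R beats it: B:10>8 D:2>0 E:10>6)
P1→{B,D,E} P2→{P,R}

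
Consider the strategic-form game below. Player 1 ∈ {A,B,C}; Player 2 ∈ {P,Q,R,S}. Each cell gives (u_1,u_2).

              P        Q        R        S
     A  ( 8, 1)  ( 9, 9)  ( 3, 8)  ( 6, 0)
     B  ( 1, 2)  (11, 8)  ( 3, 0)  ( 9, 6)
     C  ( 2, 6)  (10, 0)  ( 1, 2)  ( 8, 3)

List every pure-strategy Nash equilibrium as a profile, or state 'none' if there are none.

Nash profiles: (B,Q)

(A,P): not NE [P2→Q gives 9>1]
(A,Q): not NE [P1→B gives 11>9]
(A,R): not NE [P2→Q gives 9>8]
(A,S): not NE [P1→B gives 9>6; P2→Q gives 9>0]
(B,P): not NE [P1→A gives 8>1; P2→Q gives 8>2]
(B,Q): NE
(B,R): not NE [P2→Q gives 8>0]
(B,S): not NE [P2→Q gives 8>6]
(C,P): not NE [P1→A gives 8>2]
(C,Q): not NE [P1→B gives 11>10; P2→P gives 6>0]
(C,R): not NE [P1→B gives 3>1; P2→P gives 6>2]
(C,S): not NE [P1→B gives 9>8; P2→P gives 6>3]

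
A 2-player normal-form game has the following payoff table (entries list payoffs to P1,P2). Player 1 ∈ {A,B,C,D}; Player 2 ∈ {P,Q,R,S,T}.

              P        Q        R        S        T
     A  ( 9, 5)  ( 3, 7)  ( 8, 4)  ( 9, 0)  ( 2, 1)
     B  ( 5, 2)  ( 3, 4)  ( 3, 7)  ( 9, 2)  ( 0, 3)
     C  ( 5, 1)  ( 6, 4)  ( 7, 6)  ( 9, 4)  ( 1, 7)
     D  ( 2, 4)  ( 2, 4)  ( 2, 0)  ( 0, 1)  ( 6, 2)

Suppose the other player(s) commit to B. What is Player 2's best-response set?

u_2(P vs B) = 2
u_2(Q vs B) = 4
u_2(R vs B) = 7
u_2(S vs B) = 2
u_2(T vs B) = 3
max payoff 7 at {R}

BR_2 = {R}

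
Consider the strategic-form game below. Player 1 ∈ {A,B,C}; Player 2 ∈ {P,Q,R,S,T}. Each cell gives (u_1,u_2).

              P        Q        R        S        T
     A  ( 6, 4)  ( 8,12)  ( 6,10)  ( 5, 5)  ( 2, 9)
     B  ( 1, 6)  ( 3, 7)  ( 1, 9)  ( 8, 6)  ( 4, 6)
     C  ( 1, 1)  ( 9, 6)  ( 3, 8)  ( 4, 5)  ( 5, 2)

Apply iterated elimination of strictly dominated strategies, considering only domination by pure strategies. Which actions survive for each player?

Survivors P1:{A,C} P2:{Q,R}

P2 drop P (Q beats it: A:12>4 B:7>6 C:6>1)
P2 drop S (Q beats it: A:12>5 B:7>6 C:6>5)
P1 drop B (C beats it: Q:9>3 R:3>1 T:5>4)
P2 drop T (Q beats it: A:12>9 C:6>2)
P1→{A,C} P2→{Q,R}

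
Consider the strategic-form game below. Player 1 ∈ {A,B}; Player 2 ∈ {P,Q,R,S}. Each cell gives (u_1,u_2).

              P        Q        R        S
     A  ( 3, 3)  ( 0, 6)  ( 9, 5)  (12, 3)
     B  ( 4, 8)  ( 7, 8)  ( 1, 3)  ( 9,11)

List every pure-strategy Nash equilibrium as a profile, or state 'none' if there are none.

Equilibria: none

(A,P): not NE [P1→B gives 4>3; P2→Q gives 6>3]
(A,Q): not NE [P1→B gives 7>0]
(A,R): not NE [P2→Q gives 6>5]
(A,S): not NE [P2→Q gives 6>3]
(B,P): not NE [P2→S gives 11>8]
(B,Q): not NE [P2→S gives 11>8]
(B,R): not NE [P1→A gives 9>1; P2→S gives 11>3]
(B,S): not NE [P1→A gives 12>9]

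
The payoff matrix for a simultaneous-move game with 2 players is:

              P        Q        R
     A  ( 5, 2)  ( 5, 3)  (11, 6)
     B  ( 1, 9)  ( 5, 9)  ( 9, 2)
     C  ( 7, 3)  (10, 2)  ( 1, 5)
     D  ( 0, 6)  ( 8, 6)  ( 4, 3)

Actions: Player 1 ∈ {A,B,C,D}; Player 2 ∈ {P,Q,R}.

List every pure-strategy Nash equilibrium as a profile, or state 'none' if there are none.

(A,P): not NE [P1→C gives 7>5; P2→R gives 6>2]
(A,Q): not NE [P1→C gives 10>5; P2→R gives 6>3]
(A,R): NE
(B,P): not NE [P1→C gives 7>1]
(B,Q): not NE [P1→C gives 10>5]
(B,R): not NE [P1→A gives 11>9; P2→Q gives 9>2]
(C,P): not NE [P2→R gives 5>3]
(C,Q): not NE [P2→R gives 5>2]
(C,R): not NE [P1→A gives 11>1]
(D,P): not NE [P1→C gives 7>0]
(D,Q): not NE [P1→C gives 10>8]
(D,R): not NE [P1→A gives 11>4; P2→Q gives 6>3]

PSNE = {(A,R)}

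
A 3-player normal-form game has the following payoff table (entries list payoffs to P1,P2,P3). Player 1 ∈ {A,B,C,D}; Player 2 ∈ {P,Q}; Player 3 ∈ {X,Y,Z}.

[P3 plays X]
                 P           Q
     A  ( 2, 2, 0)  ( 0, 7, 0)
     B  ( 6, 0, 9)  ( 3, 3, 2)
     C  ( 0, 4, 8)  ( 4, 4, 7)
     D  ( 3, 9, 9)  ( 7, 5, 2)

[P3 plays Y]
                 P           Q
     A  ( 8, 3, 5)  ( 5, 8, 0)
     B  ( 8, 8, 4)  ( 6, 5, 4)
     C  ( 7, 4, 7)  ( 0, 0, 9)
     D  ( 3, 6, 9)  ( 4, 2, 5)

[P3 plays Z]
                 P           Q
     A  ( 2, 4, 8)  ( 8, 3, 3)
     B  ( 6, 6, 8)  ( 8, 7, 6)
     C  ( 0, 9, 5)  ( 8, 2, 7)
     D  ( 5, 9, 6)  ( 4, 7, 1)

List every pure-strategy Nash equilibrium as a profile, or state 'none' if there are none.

NE set: (B,Q,Z)

(A,P,X): not NE [P1→B gives 6>2; P2→Q gives 7>2; P3→Z gives 8>0]
(A,P,Y): not NE [P2→Q gives 8>3; P3→Z gives 8>5]
(A,P,Z): not NE [P1→B gives 6>2]
(A,Q,X): not NE [P1→D gives 7>0; P3→Z gives 3>0]
(A,Q,Y): not NE [P1→B gives 6>5; P3→Z gives 3>0]
(A,Q,Z): not NE [P2→P gives 4>3]
(B,P,X): not NE [P2→Q gives 3>0]
(B,P,Y): not NE [P3→X gives 9>4]
(B,P,Z): not NE [P2→Q gives 7>6; P3→X gives 9>8]
(B,Q,X): not NE [P1→D gives 7>3; P3→Z gives 6>2]
(B,Q,Y): not NE [P2→P gives 8>5; P3→Z gives 6>4]
(B,Q,Z): NE
(C,P,X): not NE [P1→B gives 6>0]
(C,P,Y): not NE [P1→B gives 8>7; P3→X gives 8>7]
(C,P,Z): not NE [P1→B gives 6>0; P3→X gives 8>5]
(C,Q,X): not NE [P1→D gives 7>4; P3→Y gives 9>7]
(C,Q,Y): not NE [P1→B gives 6>0; P2→P gives 4>0]
(C,Q,Z): not NE [P2→P gives 9>2; P3→Y gives 9>7]
(D,P,X): not NE [P1→B gives 6>3]
(D,P,Y): not NE [P1→B gives 8>3]
(D,P,Z): not NE [P1→B gives 6>5; P3→Y gives 9>6]
(D,Q,X): not NE [P2→P gives 9>5; P3→Y gives 5>2]
(D,Q,Y): not NE [P1→B gives 6>4; P2→P gives 6>2]
(D,Q,Z): not NE [P1→C gives 8>4; P2→P gives 9>7; P3→Y gives 5>1]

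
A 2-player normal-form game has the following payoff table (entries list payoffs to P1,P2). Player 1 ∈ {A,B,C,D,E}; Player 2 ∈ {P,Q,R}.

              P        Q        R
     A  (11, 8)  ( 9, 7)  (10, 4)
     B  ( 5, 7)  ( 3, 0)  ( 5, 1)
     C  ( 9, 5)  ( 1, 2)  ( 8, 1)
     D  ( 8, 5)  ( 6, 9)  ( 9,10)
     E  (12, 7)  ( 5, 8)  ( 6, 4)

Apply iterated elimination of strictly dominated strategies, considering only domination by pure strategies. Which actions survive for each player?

P1 drop B (A beats it: P:11>5 Q:9>3 R:10>5)
P1 drop C (A beats it: P:11>9 Q:9>1 R:10>8)
P1 drop D (A beats it: P:11>8 Q:9>6 R:10>9)
P2 drop R (P beats it: A:8>4 E:7>4)
P1→{A,E} P2→{P,Q}

Remaining: P1:{A,E} P2:{P,Q}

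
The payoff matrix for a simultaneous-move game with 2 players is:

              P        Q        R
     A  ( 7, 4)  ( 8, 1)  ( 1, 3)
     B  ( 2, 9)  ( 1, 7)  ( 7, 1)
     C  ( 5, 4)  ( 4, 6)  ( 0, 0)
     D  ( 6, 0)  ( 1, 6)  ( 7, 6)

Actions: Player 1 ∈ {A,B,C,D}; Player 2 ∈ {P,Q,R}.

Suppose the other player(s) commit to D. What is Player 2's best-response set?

BR_2 = {Q,R}

u_2(P vs D) = 0
u_2(Q vs D) = 6
u_2(R vs D) = 6
max payoff 6 at {Q,R}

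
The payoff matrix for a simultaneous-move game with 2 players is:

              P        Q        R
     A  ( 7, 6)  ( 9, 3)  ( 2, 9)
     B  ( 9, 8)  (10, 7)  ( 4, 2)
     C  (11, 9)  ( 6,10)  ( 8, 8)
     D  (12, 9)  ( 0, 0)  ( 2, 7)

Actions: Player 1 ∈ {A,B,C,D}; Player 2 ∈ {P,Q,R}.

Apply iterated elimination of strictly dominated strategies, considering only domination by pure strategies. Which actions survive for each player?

Survivors P1:{B,C,D} P2:{P,Q}

P1 drop A (B beats it: P:9>7 Q:10>9 R:4>2)
P2 drop R (P beats it: B:8>2 C:9>8 D:9>7)
P1→{B,C,D} P2→{P,Q}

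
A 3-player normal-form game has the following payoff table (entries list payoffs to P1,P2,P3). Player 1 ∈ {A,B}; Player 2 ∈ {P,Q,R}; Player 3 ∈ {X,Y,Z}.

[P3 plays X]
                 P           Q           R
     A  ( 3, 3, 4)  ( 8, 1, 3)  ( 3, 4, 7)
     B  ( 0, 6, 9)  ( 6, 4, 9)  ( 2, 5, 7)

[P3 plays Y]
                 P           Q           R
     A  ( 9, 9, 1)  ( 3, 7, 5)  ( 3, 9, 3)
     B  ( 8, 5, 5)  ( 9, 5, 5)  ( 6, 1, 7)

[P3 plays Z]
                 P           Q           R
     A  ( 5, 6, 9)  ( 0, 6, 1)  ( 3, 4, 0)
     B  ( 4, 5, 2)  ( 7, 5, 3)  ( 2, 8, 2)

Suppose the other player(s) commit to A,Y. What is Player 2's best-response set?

u_2(P vs A,Y) = 9
u_2(Q vs A,Y) = 7
u_2(R vs A,Y) = 9
max payoff 9 at {P,R}

P2 best: {P,R}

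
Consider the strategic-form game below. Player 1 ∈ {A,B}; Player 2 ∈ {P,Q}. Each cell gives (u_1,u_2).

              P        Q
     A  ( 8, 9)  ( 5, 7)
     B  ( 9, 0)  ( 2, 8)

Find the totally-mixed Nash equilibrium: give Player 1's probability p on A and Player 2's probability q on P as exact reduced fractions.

P1 indiff ⇒ q·8+(1-q)·5 = q·9+(1-q)·2 ⇒ q(-1) = (1-q)(-3) ⇒ q = 3/4
P2 indiff ⇒ p·9+(1-p)·0 = p·7+(1-p)·8 ⇒ p(2) = (1-p)(8) ⇒ p = 4/5

p=4/5, q=3/4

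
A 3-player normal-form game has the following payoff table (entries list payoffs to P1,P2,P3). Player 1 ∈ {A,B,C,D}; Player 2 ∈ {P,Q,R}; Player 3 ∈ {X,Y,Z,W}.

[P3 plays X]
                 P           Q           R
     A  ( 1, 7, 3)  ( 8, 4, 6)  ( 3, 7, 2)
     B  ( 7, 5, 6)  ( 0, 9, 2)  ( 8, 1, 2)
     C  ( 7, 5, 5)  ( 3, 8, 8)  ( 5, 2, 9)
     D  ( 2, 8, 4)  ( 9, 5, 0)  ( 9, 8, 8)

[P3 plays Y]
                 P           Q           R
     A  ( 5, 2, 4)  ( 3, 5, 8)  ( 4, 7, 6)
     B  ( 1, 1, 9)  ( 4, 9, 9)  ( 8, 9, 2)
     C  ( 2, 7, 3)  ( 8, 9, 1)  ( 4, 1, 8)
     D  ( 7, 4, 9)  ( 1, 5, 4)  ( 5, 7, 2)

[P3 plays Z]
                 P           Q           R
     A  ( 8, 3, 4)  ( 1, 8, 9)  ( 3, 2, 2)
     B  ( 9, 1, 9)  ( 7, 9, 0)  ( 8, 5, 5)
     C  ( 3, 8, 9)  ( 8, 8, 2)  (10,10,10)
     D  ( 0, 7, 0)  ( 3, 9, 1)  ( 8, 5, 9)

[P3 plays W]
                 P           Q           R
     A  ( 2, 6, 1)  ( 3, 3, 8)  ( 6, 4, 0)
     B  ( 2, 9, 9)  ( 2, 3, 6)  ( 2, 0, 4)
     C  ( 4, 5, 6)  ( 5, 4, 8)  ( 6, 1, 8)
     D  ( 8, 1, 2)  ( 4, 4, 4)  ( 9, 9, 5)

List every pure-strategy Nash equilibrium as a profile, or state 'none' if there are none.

Nash profiles: (C,R,Z)

(A,P,X): not NE [P1→C gives 7>1; P3→Z gives 4>3]
(A,P,Y): not NE [P1→D gives 7>5; P2→R gives 7>2]
(A,P,Z): not NE [P1→B gives 9>8; P2→Q gives 8>3]
(A,P,W): not NE [P1→D gives 8>2; P3→Z gives 4>1]
(A,Q,X): not NE [P1→D gives 9>8; P2→R gives 7>4; P3→Z gives 9>6]
(A,Q,Y): not NE [P1→C gives 8>3; P2→R gives 7>5; P3→Z gives 9>8]
(A,Q,Z): not NE [P1→C gives 8>1]
(A,Q,W): not NE [P1→C gives 5>3; P2→P gives 6>3; P3→Z gives 9>8]
(A,R,X): not NE [P1→D gives 9>3; P3→Y gives 6>2]
(A,R,Y): not NE [P1→B gives 8>4]
(A,R,Z): not NE [P1→C gives 10>3; P2→Q gives 8>2; P3→Y gives 6>2]
(A,R,W): not NE [P1→D gives 9>6; P2→P gives 6>4; P3→Y gives 6>0]
(B,P,X): not NE [P2→Q gives 9>5; P3→W gives 9>6]
(B,P,Y): not NE [P1→D gives 7>1; P2→R gives 9>1]
(B,P,Z): not NE [P2→Q gives 9>1]
(B,P,W): not NE [P1→D gives 8>2]
(B,Q,X): not NE [P1→D gives 9>0; P3→Y gives 9>2]
(B,Q,Y): not NE [P1→C gives 8>4]
(B,Q,Z): not NE [P1→C gives 8>7; P3→Y gives 9>0]
(B,Q,W): not NE [P1→C gives 5>2; P2→P gives 9>3; P3→Y gives 9>6]
(B,R,X): not NE [P1→D gives 9>8; P2→Q gives 9>1; P3→Z gives 5>2]
(B,R,Y): not NE [P3→Z gives 5>2]
(B,R,Z): not NE [P1→C gives 10>8; P2→Q gives 9>5]
(B,R,W): not NE [P1→D gives 9>2; P2→P gives 9>0; P3→Z gives 5>4]
(C,P,X): not NE [P2→Q gives 8>5; P3→Z gives 9>5]
(C,P,Y): not NE [P1→D gives 7>2; P2→Q gives 9>7; P3→Z gives 9>3]
(C,P,Z): not NE [P1→B gives 9>3; P2→R gives 10>8]
(C,P,W): not NE [P1→D gives 8>4; P3→Z gives 9>6]
(C,Q,X): not NE [P1→D gives 9>3]
(C,Q,Y): not NE [P3→W gives 8>1]
(C,Q,Z): not NE [P2→R gives 10>8; P3→W gives 8>2]
(C,Q,W): not NE [P2→P gives 5>4]
(C,R,X): not NE [P1→D gives 9>5; P2→Q gives 8>2; P3→Z gives 10>9]
(C,R,Y): not NE [P1→B gives 8>4; P2→Q gives 9>1; P3→Z gives 10>8]
(C,R,Z): NE
(C,R,W): not NE [P1→D gives 9>6; P2→P gives 5>1; P3→Z gives 10>8]
(D,P,X): not NE [P1→C gives 7>2; P3→Y gives 9>4]
(D,P,Y): not NE [P2→R gives 7>4]
(D,P,Z): not NE [P1→B gives 9>0; P2→Q gives 9>7; P3→Y gives 9>0]
(D,P,W): not NE [P2→R gives 9>1; P3→Y gives 9>2]
(D,Q,X): not NE [P2→R gives 8>5; P3→W gives 4>0]
(D,Q,Y): not NE [P1→C gives 8>1; P2→R gives 7>5]
(D,Q,Z): not NE [P1→C gives 8>3; P3→W gives 4>1]
(D,Q,W): not NE [P1→C gives 5>4; P2→R gives 9>4]
(D,R,X): not NE [P3→Z gives 9>8]
(D,R,Y): not NE [P1→B gives 8>5; P3→Z gives 9>2]
(D,R,Z): not NE [P1→C gives 10>8; P2→Q gives 9>5]
(D,R,W): not NE [P3→Z gives 9>5]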